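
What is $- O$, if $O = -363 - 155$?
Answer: $518$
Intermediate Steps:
$O = -518$
$- O = \left(-1\right) \left(-518\right) = 518$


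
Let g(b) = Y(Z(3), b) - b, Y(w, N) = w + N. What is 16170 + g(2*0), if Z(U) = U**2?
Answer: 16179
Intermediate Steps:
Y(w, N) = N + w
g(b) = 9 (g(b) = (b + 3**2) - b = (b + 9) - b = (9 + b) - b = 9)
16170 + g(2*0) = 16170 + 9 = 16179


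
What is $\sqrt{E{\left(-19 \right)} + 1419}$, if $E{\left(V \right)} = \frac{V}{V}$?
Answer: $2 \sqrt{355} \approx 37.683$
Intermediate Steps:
$E{\left(V \right)} = 1$
$\sqrt{E{\left(-19 \right)} + 1419} = \sqrt{1 + 1419} = \sqrt{1420} = 2 \sqrt{355}$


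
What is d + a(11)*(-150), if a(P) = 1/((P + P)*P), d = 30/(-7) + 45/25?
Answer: -13152/4235 ≈ -3.1055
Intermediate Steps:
d = -87/35 (d = 30*(-1/7) + 45*(1/25) = -30/7 + 9/5 = -87/35 ≈ -2.4857)
a(P) = 1/(2*P**2) (a(P) = 1/((2*P)*P) = 1/(2*P**2))
d + a(11)*(-150) = -87/35 + ((1/2)/11**2)*(-150) = -87/35 + ((1/2)*(1/121))*(-150) = -87/35 + (1/242)*(-150) = -87/35 - 75/121 = -13152/4235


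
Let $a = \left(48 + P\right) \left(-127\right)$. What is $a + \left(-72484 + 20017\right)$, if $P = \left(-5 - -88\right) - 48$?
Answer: $-63008$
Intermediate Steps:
$P = 35$ ($P = \left(-5 + 88\right) - 48 = 83 - 48 = 35$)
$a = -10541$ ($a = \left(48 + 35\right) \left(-127\right) = 83 \left(-127\right) = -10541$)
$a + \left(-72484 + 20017\right) = -10541 + \left(-72484 + 20017\right) = -10541 - 52467 = -63008$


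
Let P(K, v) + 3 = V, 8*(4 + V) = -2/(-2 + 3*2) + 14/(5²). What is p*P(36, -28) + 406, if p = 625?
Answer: -63429/16 ≈ -3964.3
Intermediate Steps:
V = -1597/400 (V = -4 + (-2/(-2 + 3*2) + 14/(5²))/8 = -4 + (-2/(-2 + 6) + 14/25)/8 = -4 + (-2/4 + 14*(1/25))/8 = -4 + (-2*¼ + 14/25)/8 = -4 + (-½ + 14/25)/8 = -4 + (⅛)*(3/50) = -4 + 3/400 = -1597/400 ≈ -3.9925)
P(K, v) = -2797/400 (P(K, v) = -3 - 1597/400 = -2797/400)
p*P(36, -28) + 406 = 625*(-2797/400) + 406 = -69925/16 + 406 = -63429/16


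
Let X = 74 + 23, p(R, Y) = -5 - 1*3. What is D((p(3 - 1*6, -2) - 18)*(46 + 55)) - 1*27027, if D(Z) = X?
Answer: -26930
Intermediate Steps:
p(R, Y) = -8 (p(R, Y) = -5 - 3 = -8)
X = 97
D(Z) = 97
D((p(3 - 1*6, -2) - 18)*(46 + 55)) - 1*27027 = 97 - 1*27027 = 97 - 27027 = -26930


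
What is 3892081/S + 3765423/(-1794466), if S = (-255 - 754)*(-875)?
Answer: 3659809192621/1584289169750 ≈ 2.3101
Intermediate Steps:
S = 882875 (S = -1009*(-875) = 882875)
3892081/S + 3765423/(-1794466) = 3892081/882875 + 3765423/(-1794466) = 3892081*(1/882875) + 3765423*(-1/1794466) = 3892081/882875 - 3765423/1794466 = 3659809192621/1584289169750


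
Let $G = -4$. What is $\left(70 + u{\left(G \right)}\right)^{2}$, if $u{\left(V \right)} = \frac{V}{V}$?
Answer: $5041$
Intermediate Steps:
$u{\left(V \right)} = 1$
$\left(70 + u{\left(G \right)}\right)^{2} = \left(70 + 1\right)^{2} = 71^{2} = 5041$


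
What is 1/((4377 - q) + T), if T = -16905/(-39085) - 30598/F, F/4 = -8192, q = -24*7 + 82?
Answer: 128073728/571768034651 ≈ 0.00022400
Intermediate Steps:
q = -86 (q = -168 + 82 = -86)
F = -32768 (F = 4*(-8192) = -32768)
T = 174986587/128073728 (T = -16905/(-39085) - 30598/(-32768) = -16905*(-1/39085) - 30598*(-1/32768) = 3381/7817 + 15299/16384 = 174986587/128073728 ≈ 1.3663)
1/((4377 - q) + T) = 1/((4377 - 1*(-86)) + 174986587/128073728) = 1/((4377 + 86) + 174986587/128073728) = 1/(4463 + 174986587/128073728) = 1/(571768034651/128073728) = 128073728/571768034651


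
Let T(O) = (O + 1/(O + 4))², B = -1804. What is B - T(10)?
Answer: -373465/196 ≈ -1905.4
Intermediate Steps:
T(O) = (O + 1/(4 + O))²
B - T(10) = -1804 - (1 + 10² + 4*10)²/(4 + 10)² = -1804 - (1 + 100 + 40)²/14² = -1804 - 141²/196 = -1804 - 19881/196 = -373465/196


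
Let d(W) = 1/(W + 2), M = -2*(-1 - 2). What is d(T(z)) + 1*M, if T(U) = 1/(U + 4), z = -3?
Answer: 19/3 ≈ 6.3333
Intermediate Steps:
T(U) = 1/(4 + U)
M = 6 (M = -2*(-3) = 6)
d(W) = 1/(2 + W)
d(T(z)) + 1*M = 1/(2 + 1/(4 - 3)) + 1*6 = 1/(2 + 1/1) + 6 = 1/(2 + 1) + 6 = 1/3 + 6 = ⅓ + 6 = 19/3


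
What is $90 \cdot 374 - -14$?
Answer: $33674$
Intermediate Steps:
$90 \cdot 374 - -14 = 33660 + \left(-48 + 62\right) = 33660 + 14 = 33674$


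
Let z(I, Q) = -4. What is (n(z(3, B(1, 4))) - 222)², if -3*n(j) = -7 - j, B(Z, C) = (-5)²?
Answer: 48841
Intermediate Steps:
B(Z, C) = 25
n(j) = 7/3 + j/3 (n(j) = -(-7 - j)/3 = 7/3 + j/3)
(n(z(3, B(1, 4))) - 222)² = ((7/3 + (⅓)*(-4)) - 222)² = ((7/3 - 4/3) - 222)² = (1 - 222)² = (-221)² = 48841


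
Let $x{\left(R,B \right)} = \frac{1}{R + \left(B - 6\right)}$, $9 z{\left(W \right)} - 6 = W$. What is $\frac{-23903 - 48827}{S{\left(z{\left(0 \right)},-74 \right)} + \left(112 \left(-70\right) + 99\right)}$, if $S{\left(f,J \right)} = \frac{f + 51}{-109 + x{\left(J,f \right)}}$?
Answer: $\frac{226437582}{24102305} \approx 9.3949$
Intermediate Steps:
$z{\left(W \right)} = \frac{2}{3} + \frac{W}{9}$
$x{\left(R,B \right)} = \frac{1}{-6 + B + R}$ ($x{\left(R,B \right)} = \frac{1}{R + \left(B - 6\right)} = \frac{1}{R + \left(-6 + B\right)} = \frac{1}{-6 + B + R}$)
$S{\left(f,J \right)} = \frac{51 + f}{-109 + \frac{1}{-6 + J + f}}$ ($S{\left(f,J \right)} = \frac{f + 51}{-109 + \frac{1}{-6 + f + J}} = \frac{51 + f}{-109 + \frac{1}{-6 + J + f}}$)
$\frac{-23903 - 48827}{S{\left(z{\left(0 \right)},-74 \right)} + \left(112 \left(-70\right) + 99\right)} = \frac{-23903 - 48827}{- \frac{\left(51 + \left(\frac{2}{3} + \frac{1}{9} \cdot 0\right)\right) \left(-6 - 74 + \left(\frac{2}{3} + \frac{1}{9} \cdot 0\right)\right)}{-655 + 109 \left(-74\right) + 109 \left(\frac{2}{3} + \frac{1}{9} \cdot 0\right)} + \left(112 \left(-70\right) + 99\right)} = - \frac{72730}{- \frac{\left(51 + \left(\frac{2}{3} + 0\right)\right) \left(-6 - 74 + \left(\frac{2}{3} + 0\right)\right)}{-655 - 8066 + 109 \left(\frac{2}{3} + 0\right)} + \left(-7840 + 99\right)} = - \frac{72730}{- \frac{\left(51 + \frac{2}{3}\right) \left(-6 - 74 + \frac{2}{3}\right)}{-655 - 8066 + 109 \cdot \frac{2}{3}} - 7741} = - \frac{72730}{\left(-1\right) \frac{1}{-655 - 8066 + \frac{218}{3}} \cdot \frac{155}{3} \left(- \frac{238}{3}\right) - 7741} = - \frac{72730}{\left(-1\right) \frac{1}{- \frac{25945}{3}} \cdot \frac{155}{3} \left(- \frac{238}{3}\right) - 7741} = - \frac{72730}{\left(-1\right) \left(- \frac{3}{25945}\right) \frac{155}{3} \left(- \frac{238}{3}\right) - 7741} = - \frac{72730}{- \frac{7378}{15567} - 7741} = - \frac{72730}{- \frac{120511525}{15567}} = \left(-72730\right) \left(- \frac{15567}{120511525}\right) = \frac{226437582}{24102305}$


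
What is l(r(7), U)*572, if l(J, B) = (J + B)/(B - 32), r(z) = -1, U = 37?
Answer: 20592/5 ≈ 4118.4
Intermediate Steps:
l(J, B) = (B + J)/(-32 + B)
l(r(7), U)*572 = ((37 - 1)/(-32 + 37))*572 = (36/5)*572 = 20592/5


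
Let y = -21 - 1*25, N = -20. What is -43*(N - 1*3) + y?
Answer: 943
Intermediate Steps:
y = -46 (y = -21 - 25 = -46)
-43*(N - 1*3) + y = -43*(-20 - 1*3) - 46 = -43*(-20 - 3) - 46 = -43*(-23) - 46 = 989 - 46 = 943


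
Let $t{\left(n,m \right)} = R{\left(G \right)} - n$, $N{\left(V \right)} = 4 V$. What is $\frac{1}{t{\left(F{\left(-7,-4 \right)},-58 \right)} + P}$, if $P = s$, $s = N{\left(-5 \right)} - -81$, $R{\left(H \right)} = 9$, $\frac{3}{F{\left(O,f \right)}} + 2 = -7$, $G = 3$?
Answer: $\frac{3}{211} \approx 0.014218$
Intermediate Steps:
$F{\left(O,f \right)} = - \frac{1}{3}$ ($F{\left(O,f \right)} = \frac{3}{-2 - 7} = \frac{3}{-9} = 3 \left(- \frac{1}{9}\right) = - \frac{1}{3}$)
$s = 61$ ($s = 4 \left(-5\right) - -81 = -20 + 81 = 61$)
$P = 61$
$t{\left(n,m \right)} = 9 - n$
$\frac{1}{t{\left(F{\left(-7,-4 \right)},-58 \right)} + P} = \frac{1}{\left(9 - - \frac{1}{3}\right) + 61} = \frac{1}{\left(9 + \frac{1}{3}\right) + 61} = \frac{1}{\frac{28}{3} + 61} = \frac{1}{\frac{211}{3}} = \frac{3}{211}$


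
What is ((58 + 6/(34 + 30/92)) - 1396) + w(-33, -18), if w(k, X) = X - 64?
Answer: -2241904/1579 ≈ -1419.8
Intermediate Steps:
w(k, X) = -64 + X
((58 + 6/(34 + 30/92)) - 1396) + w(-33, -18) = ((58 + 6/(34 + 30/92)) - 1396) + (-64 - 18) = ((58 + 6/(34 + 30*(1/92))) - 1396) - 82 = ((58 + 6/(34 + 15/46)) - 1396) - 82 = ((58 + 6/(1579/46)) - 1396) - 82 = ((58 + 6*(46/1579)) - 1396) - 82 = ((58 + 276/1579) - 1396) - 82 = (91858/1579 - 1396) - 82 = -2112426/1579 - 82 = -2241904/1579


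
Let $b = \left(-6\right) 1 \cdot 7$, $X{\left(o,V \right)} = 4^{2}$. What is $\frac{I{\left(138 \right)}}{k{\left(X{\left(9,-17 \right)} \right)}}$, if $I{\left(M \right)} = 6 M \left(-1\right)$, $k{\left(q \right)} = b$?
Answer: $\frac{138}{7} \approx 19.714$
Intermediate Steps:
$X{\left(o,V \right)} = 16$
$b = -42$ ($b = \left(-6\right) 7 = -42$)
$k{\left(q \right)} = -42$
$I{\left(M \right)} = - 6 M$
$\frac{I{\left(138 \right)}}{k{\left(X{\left(9,-17 \right)} \right)}} = \frac{\left(-6\right) 138}{-42} = \left(-828\right) \left(- \frac{1}{42}\right) = \frac{138}{7}$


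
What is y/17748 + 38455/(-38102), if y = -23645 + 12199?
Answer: -139826854/84529287 ≈ -1.6542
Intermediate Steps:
y = -11446
y/17748 + 38455/(-38102) = -11446/17748 + 38455/(-38102) = -11446*1/17748 + 38455*(-1/38102) = -5723/8874 - 38455/38102 = -139826854/84529287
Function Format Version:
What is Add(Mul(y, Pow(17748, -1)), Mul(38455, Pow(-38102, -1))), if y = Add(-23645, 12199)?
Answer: Rational(-139826854, 84529287) ≈ -1.6542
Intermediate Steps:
y = -11446
Add(Mul(y, Pow(17748, -1)), Mul(38455, Pow(-38102, -1))) = Add(Mul(-11446, Pow(17748, -1)), Mul(38455, Pow(-38102, -1))) = Add(Mul(-11446, Rational(1, 17748)), Mul(38455, Rational(-1, 38102))) = Add(Rational(-5723, 8874), Rational(-38455, 38102)) = Rational(-139826854, 84529287)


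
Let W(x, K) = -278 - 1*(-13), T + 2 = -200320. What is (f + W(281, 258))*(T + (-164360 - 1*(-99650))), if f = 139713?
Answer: -36958182336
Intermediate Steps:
T = -200322 (T = -2 - 200320 = -200322)
W(x, K) = -265 (W(x, K) = -278 + 13 = -265)
(f + W(281, 258))*(T + (-164360 - 1*(-99650))) = (139713 - 265)*(-200322 + (-164360 - 1*(-99650))) = 139448*(-200322 + (-164360 + 99650)) = 139448*(-200322 - 64710) = 139448*(-265032) = -36958182336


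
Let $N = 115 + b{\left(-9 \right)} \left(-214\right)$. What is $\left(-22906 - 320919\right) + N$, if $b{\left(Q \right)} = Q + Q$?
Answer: $-339858$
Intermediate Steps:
$b{\left(Q \right)} = 2 Q$
$N = 3967$ ($N = 115 + 2 \left(-9\right) \left(-214\right) = 115 - -3852 = 115 + 3852 = 3967$)
$\left(-22906 - 320919\right) + N = \left(-22906 - 320919\right) + 3967 = -343825 + 3967 = -339858$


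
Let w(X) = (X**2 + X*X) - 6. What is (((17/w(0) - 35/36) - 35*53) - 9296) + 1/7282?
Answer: -1462127275/131076 ≈ -11155.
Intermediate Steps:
w(X) = -6 + 2*X**2 (w(X) = (X**2 + X**2) - 6 = 2*X**2 - 6 = -6 + 2*X**2)
(((17/w(0) - 35/36) - 35*53) - 9296) + 1/7282 = (((17/(-6 + 2*0**2) - 35/36) - 35*53) - 9296) + 1/7282 = (((17/(-6 + 2*0) - 35*1/36) - 1855) - 9296) + 1/7282 = (((17/(-6 + 0) - 35/36) - 1855) - 9296) + 1/7282 = (((17/(-6) - 35/36) - 1855) - 9296) + 1/7282 = (((17*(-1/6) - 35/36) - 1855) - 9296) + 1/7282 = (((-17/6 - 35/36) - 1855) - 9296) + 1/7282 = ((-137/36 - 1855) - 9296) + 1/7282 = (-66917/36 - 9296) + 1/7282 = -401573/36 + 1/7282 = -1462127275/131076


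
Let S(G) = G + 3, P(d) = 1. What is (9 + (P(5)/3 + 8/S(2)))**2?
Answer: 26896/225 ≈ 119.54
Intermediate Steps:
S(G) = 3 + G
(9 + (P(5)/3 + 8/S(2)))**2 = (9 + (1/3 + 8/(3 + 2)))**2 = (9 + (1*(1/3) + 8/5))**2 = (9 + (1/3 + 8*(1/5)))**2 = (9 + (1/3 + 8/5))**2 = (9 + 29/15)**2 = (164/15)**2 = 26896/225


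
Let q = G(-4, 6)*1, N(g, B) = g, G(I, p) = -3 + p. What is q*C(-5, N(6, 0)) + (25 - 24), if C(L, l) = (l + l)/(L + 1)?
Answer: -8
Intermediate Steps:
C(L, l) = 2*l/(1 + L) (C(L, l) = (2*l)/(1 + L) = 2*l/(1 + L))
q = 3 (q = (-3 + 6)*1 = 3*1 = 3)
q*C(-5, N(6, 0)) + (25 - 24) = 3*(2*6/(1 - 5)) + (25 - 24) = 3*(2*6/(-4)) + 1 = 3*(2*6*(-¼)) + 1 = 3*(-3) + 1 = -9 + 1 = -8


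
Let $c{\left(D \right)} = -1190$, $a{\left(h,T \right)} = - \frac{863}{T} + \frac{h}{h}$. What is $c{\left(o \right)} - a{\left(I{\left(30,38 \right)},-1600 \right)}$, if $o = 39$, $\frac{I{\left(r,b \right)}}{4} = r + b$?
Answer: $- \frac{1906463}{1600} \approx -1191.5$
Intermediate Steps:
$I{\left(r,b \right)} = 4 b + 4 r$ ($I{\left(r,b \right)} = 4 \left(r + b\right) = 4 \left(b + r\right) = 4 b + 4 r$)
$a{\left(h,T \right)} = 1 - \frac{863}{T}$ ($a{\left(h,T \right)} = - \frac{863}{T} + 1 = 1 - \frac{863}{T}$)
$c{\left(o \right)} - a{\left(I{\left(30,38 \right)},-1600 \right)} = -1190 - \frac{-863 - 1600}{-1600} = -1190 - \left(- \frac{1}{1600}\right) \left(-2463\right) = -1190 - \frac{2463}{1600} = - \frac{1906463}{1600}$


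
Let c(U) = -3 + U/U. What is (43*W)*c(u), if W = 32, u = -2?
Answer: -2752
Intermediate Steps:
c(U) = -2 (c(U) = -3 + 1 = -2)
(43*W)*c(u) = (43*32)*(-2) = 1376*(-2) = -2752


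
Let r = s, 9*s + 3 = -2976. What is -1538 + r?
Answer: -1869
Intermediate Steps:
s = -331 (s = -⅓ + (⅑)*(-2976) = -⅓ - 992/3 = -331)
r = -331
-1538 + r = -1538 - 331 = -1869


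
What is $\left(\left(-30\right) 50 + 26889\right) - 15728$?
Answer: $9661$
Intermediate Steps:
$\left(\left(-30\right) 50 + 26889\right) - 15728 = \left(-1500 + 26889\right) - 15728 = 25389 - 15728 = 9661$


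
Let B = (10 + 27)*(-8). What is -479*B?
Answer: 141784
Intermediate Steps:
B = -296 (B = 37*(-8) = -296)
-479*B = -479*(-296) = 141784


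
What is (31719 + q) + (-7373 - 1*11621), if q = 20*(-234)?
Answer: 8045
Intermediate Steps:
q = -4680
(31719 + q) + (-7373 - 1*11621) = (31719 - 4680) + (-7373 - 1*11621) = 27039 + (-7373 - 11621) = 27039 - 18994 = 8045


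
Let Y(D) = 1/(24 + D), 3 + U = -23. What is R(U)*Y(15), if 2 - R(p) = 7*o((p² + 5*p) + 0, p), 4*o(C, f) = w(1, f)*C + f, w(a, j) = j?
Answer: 49781/78 ≈ 638.22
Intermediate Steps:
U = -26 (U = -3 - 23 = -26)
o(C, f) = f/4 + C*f/4 (o(C, f) = (f*C + f)/4 = (C*f + f)/4 = (f + C*f)/4 = f/4 + C*f/4)
R(p) = 2 - 7*p*(1 + p² + 5*p)/4 (R(p) = 2 - 7*p*(1 + ((p² + 5*p) + 0))/4 = 2 - 7*p*(1 + (p² + 5*p))/4 = 2 - 7*p*(1 + p² + 5*p)/4)
R(U)*Y(15) = (2 - 7/4*(-26) - 7/4*(-26)²*(5 - 26))/(24 + 15) = (2 + 91/2 - 7/4*676*(-21))/39 = (2 + 91/2 + 24843)*(1/39) = (49781/2)*(1/39) = 49781/78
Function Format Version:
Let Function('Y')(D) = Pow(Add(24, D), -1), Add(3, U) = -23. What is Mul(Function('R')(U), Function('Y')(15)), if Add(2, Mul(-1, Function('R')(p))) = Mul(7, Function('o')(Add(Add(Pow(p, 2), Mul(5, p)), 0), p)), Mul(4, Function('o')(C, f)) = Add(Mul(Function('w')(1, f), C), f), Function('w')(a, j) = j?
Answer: Rational(49781, 78) ≈ 638.22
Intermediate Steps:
U = -26 (U = Add(-3, -23) = -26)
Function('o')(C, f) = Add(Mul(Rational(1, 4), f), Mul(Rational(1, 4), C, f)) (Function('o')(C, f) = Mul(Rational(1, 4), Add(Mul(f, C), f)) = Mul(Rational(1, 4), Add(Mul(C, f), f)) = Mul(Rational(1, 4), Add(f, Mul(C, f))) = Add(Mul(Rational(1, 4), f), Mul(Rational(1, 4), C, f)))
Function('R')(p) = Add(2, Mul(Rational(-7, 4), p, Add(1, Pow(p, 2), Mul(5, p)))) (Function('R')(p) = Add(2, Mul(-1, Mul(7, Mul(Rational(1, 4), p, Add(1, Add(Add(Pow(p, 2), Mul(5, p)), 0)))))) = Add(2, Mul(-1, Mul(7, Mul(Rational(1, 4), p, Add(1, Add(Pow(p, 2), Mul(5, p))))))) = Add(2, Mul(-1, Mul(7, Mul(Rational(1, 4), p, Add(1, Pow(p, 2), Mul(5, p)))))) = Add(2, Mul(-1, Mul(Rational(7, 4), p, Add(1, Pow(p, 2), Mul(5, p))))) = Add(2, Mul(Rational(-7, 4), p, Add(1, Pow(p, 2), Mul(5, p)))))
Mul(Function('R')(U), Function('Y')(15)) = Mul(Add(2, Mul(Rational(-7, 4), -26), Mul(Rational(-7, 4), Pow(-26, 2), Add(5, -26))), Pow(Add(24, 15), -1)) = Mul(Add(2, Rational(91, 2), Mul(Rational(-7, 4), 676, -21)), Pow(39, -1)) = Mul(Add(2, Rational(91, 2), 24843), Rational(1, 39)) = Mul(Rational(49781, 2), Rational(1, 39)) = Rational(49781, 78)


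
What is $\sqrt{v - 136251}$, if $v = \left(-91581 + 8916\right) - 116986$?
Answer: $i \sqrt{335902} \approx 579.57 i$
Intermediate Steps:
$v = -199651$ ($v = -82665 - 116986 = -199651$)
$\sqrt{v - 136251} = \sqrt{-199651 - 136251} = \sqrt{-335902} = i \sqrt{335902}$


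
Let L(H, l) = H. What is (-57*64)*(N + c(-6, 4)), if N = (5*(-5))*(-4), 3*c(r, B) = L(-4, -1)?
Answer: -359936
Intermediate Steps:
c(r, B) = -4/3 (c(r, B) = (⅓)*(-4) = -4/3)
N = 100 (N = -25*(-4) = 100)
(-57*64)*(N + c(-6, 4)) = (-57*64)*(100 - 4/3) = -3648*296/3 = -359936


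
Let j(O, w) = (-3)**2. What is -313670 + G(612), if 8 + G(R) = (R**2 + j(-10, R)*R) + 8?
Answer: 66382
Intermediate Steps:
j(O, w) = 9
G(R) = R**2 + 9*R (G(R) = -8 + ((R**2 + 9*R) + 8) = -8 + (8 + R**2 + 9*R) = R**2 + 9*R)
-313670 + G(612) = -313670 + 612*(9 + 612) = -313670 + 612*621 = -313670 + 380052 = 66382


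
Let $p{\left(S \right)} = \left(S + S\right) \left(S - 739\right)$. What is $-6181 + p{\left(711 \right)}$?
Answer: $-45997$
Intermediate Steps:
$p{\left(S \right)} = 2 S \left(-739 + S\right)$
$-6181 + p{\left(711 \right)} = -6181 + 2 \cdot 711 \left(-739 + 711\right) = -6181 + 2 \cdot 711 \left(-28\right) = -6181 - 39816 = -45997$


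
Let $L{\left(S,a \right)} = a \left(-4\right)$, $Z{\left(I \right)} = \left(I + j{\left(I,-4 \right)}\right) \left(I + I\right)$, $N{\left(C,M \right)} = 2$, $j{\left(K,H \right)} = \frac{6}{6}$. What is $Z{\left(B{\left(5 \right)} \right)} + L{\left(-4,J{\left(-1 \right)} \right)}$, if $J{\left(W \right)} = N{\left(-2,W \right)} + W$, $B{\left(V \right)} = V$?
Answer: $56$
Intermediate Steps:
$j{\left(K,H \right)} = 1$ ($j{\left(K,H \right)} = 6 \cdot \frac{1}{6} = 1$)
$Z{\left(I \right)} = 2 I \left(1 + I\right)$ ($Z{\left(I \right)} = \left(I + 1\right) \left(I + I\right) = \left(1 + I\right) 2 I = 2 I \left(1 + I\right)$)
$J{\left(W \right)} = 2 + W$
$L{\left(S,a \right)} = - 4 a$
$Z{\left(B{\left(5 \right)} \right)} + L{\left(-4,J{\left(-1 \right)} \right)} = 2 \cdot 5 \left(1 + 5\right) - 4 \left(2 - 1\right) = 2 \cdot 5 \cdot 6 - 4 = 60 - 4 = 56$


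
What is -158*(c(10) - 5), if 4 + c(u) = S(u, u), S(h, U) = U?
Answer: -158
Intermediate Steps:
c(u) = -4 + u
-158*(c(10) - 5) = -158*((-4 + 10) - 5) = -158*(6 - 5) = -158*1 = -158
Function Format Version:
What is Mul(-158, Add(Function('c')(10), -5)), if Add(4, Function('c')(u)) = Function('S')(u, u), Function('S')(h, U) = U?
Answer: -158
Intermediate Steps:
Function('c')(u) = Add(-4, u)
Mul(-158, Add(Function('c')(10), -5)) = Mul(-158, Add(Add(-4, 10), -5)) = Mul(-158, Add(6, -5)) = Mul(-158, 1) = -158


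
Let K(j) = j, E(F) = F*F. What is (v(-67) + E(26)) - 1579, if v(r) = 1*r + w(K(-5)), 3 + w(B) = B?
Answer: -978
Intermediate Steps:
E(F) = F²
w(B) = -3 + B
v(r) = -8 + r (v(r) = 1*r + (-3 - 5) = r - 8 = -8 + r)
(v(-67) + E(26)) - 1579 = ((-8 - 67) + 26²) - 1579 = (-75 + 676) - 1579 = 601 - 1579 = -978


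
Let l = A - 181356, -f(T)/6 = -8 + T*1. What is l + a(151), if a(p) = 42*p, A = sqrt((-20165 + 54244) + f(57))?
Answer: -175014 + sqrt(33785) ≈ -1.7483e+5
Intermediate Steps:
f(T) = 48 - 6*T (f(T) = -6*(-8 + T*1) = -6*(-8 + T) = 48 - 6*T)
A = sqrt(33785) (A = sqrt((-20165 + 54244) + (48 - 6*57)) = sqrt(34079 + (48 - 342)) = sqrt(34079 - 294) = sqrt(33785) ≈ 183.81)
l = -181356 + sqrt(33785) (l = sqrt(33785) - 181356 = -181356 + sqrt(33785) ≈ -1.8117e+5)
l + a(151) = (-181356 + sqrt(33785)) + 42*151 = (-181356 + sqrt(33785)) + 6342 = -175014 + sqrt(33785)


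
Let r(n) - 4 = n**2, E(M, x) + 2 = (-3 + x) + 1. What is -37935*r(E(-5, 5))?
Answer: -189675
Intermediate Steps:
E(M, x) = -4 + x (E(M, x) = -2 + ((-3 + x) + 1) = -2 + (-2 + x) = -4 + x)
r(n) = 4 + n**2
-37935*r(E(-5, 5)) = -37935*(4 + (-4 + 5)**2) = -37935*(4 + 1**2) = -37935*(4 + 1) = -37935*5 = -189675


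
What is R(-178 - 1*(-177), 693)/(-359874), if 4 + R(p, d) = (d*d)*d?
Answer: -332812553/359874 ≈ -924.80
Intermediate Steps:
R(p, d) = -4 + d³ (R(p, d) = -4 + (d*d)*d = -4 + d²*d = -4 + d³)
R(-178 - 1*(-177), 693)/(-359874) = (-4 + 693³)/(-359874) = (-4 + 332812557)*(-1/359874) = 332812553*(-1/359874) = -332812553/359874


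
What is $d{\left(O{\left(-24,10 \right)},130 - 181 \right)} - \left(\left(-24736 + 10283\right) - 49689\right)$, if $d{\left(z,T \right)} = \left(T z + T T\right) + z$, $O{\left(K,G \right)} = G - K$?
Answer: $65043$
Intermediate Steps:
$d{\left(z,T \right)} = z + T^{2} + T z$ ($d{\left(z,T \right)} = \left(T z + T^{2}\right) + z = \left(T^{2} + T z\right) + z = z + T^{2} + T z$)
$d{\left(O{\left(-24,10 \right)},130 - 181 \right)} - \left(\left(-24736 + 10283\right) - 49689\right) = \left(\left(10 - -24\right) + \left(130 - 181\right)^{2} + \left(130 - 181\right) \left(10 - -24\right)\right) - \left(\left(-24736 + 10283\right) - 49689\right) = \left(\left(10 + 24\right) + \left(130 - 181\right)^{2} + \left(130 - 181\right) \left(10 + 24\right)\right) - \left(-14453 - 49689\right) = \left(34 + \left(-51\right)^{2} - 1734\right) - -64142 = \left(34 + 2601 - 1734\right) + 64142 = 901 + 64142 = 65043$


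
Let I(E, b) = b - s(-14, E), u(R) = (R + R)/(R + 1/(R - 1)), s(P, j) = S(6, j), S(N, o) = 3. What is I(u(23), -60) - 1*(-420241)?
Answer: 420178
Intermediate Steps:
s(P, j) = 3
u(R) = 2*R/(R + 1/(-1 + R)) (u(R) = (2*R)/(R + 1/(-1 + R)) = 2*R/(R + 1/(-1 + R)))
I(E, b) = -3 + b (I(E, b) = b - 1*3 = b - 3 = -3 + b)
I(u(23), -60) - 1*(-420241) = (-3 - 60) - 1*(-420241) = -63 + 420241 = 420178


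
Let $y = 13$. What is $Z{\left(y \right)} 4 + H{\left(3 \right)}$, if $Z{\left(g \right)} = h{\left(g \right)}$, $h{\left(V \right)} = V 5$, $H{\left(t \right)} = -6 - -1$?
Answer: $255$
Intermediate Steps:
$H{\left(t \right)} = -5$ ($H{\left(t \right)} = -6 + 1 = -5$)
$h{\left(V \right)} = 5 V$
$Z{\left(g \right)} = 5 g$
$Z{\left(y \right)} 4 + H{\left(3 \right)} = 5 \cdot 13 \cdot 4 - 5 = 65 \cdot 4 - 5 = 260 - 5 = 255$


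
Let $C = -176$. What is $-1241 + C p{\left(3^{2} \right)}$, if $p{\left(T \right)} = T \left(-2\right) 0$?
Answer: $-1241$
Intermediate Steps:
$p{\left(T \right)} = 0$ ($p{\left(T \right)} = - 2 T 0 = 0$)
$-1241 + C p{\left(3^{2} \right)} = -1241 - 0 = -1241 + 0 = -1241$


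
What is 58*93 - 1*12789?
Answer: -7395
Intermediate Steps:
58*93 - 1*12789 = 5394 - 12789 = -7395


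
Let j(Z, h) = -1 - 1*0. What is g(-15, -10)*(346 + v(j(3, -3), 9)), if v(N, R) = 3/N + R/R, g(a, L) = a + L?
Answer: -8600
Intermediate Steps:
g(a, L) = L + a
j(Z, h) = -1 (j(Z, h) = -1 + 0 = -1)
v(N, R) = 1 + 3/N (v(N, R) = 3/N + 1 = 1 + 3/N)
g(-15, -10)*(346 + v(j(3, -3), 9)) = (-10 - 15)*(346 + (3 - 1)/(-1)) = -25*(346 - 1*2) = -25*(346 - 2) = -25*344 = -8600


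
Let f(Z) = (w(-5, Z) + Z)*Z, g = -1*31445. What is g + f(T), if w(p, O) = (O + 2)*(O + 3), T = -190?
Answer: -6674985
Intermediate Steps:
g = -31445
w(p, O) = (2 + O)*(3 + O)
f(Z) = Z*(6 + Z² + 6*Z) (f(Z) = ((6 + Z² + 5*Z) + Z)*Z = (6 + Z² + 6*Z)*Z = Z*(6 + Z² + 6*Z))
g + f(T) = -31445 - 190*(6 + (-190)² + 6*(-190)) = -31445 - 190*(6 + 36100 - 1140) = -31445 - 190*34966 = -31445 - 6643540 = -6674985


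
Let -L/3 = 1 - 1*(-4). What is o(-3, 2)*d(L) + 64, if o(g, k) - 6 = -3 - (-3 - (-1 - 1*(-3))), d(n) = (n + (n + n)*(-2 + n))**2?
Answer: 1960264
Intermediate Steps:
L = -15 (L = -3*(1 - 1*(-4)) = -3*(1 + 4) = -3*5 = -15)
d(n) = (n + 2*n*(-2 + n))**2 (d(n) = (n + (2*n)*(-2 + n))**2 = (n + 2*n*(-2 + n))**2)
o(g, k) = 8 (o(g, k) = 6 + (-3 - (-3 - (-1 - 1*(-3)))) = 6 + (-3 - (-3 - (-1 + 3))) = 6 + (-3 - (-3 - 1*2)) = 6 + (-3 - (-3 - 2)) = 6 + (-3 - 1*(-5)) = 6 + (-3 + 5) = 6 + 2 = 8)
o(-3, 2)*d(L) + 64 = 8*((-15)**2*(-3 + 2*(-15))**2) + 64 = 8*(225*(-3 - 30)**2) + 64 = 8*(225*(-33)**2) + 64 = 8*(225*1089) + 64 = 8*245025 + 64 = 1960200 + 64 = 1960264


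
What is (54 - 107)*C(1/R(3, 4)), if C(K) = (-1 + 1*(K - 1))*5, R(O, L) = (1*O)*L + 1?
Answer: 6625/13 ≈ 509.62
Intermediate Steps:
R(O, L) = 1 + L*O (R(O, L) = O*L + 1 = L*O + 1 = 1 + L*O)
C(K) = -10 + 5*K (C(K) = (-1 + 1*(-1 + K))*5 = (-1 + (-1 + K))*5 = (-2 + K)*5 = -10 + 5*K)
(54 - 107)*C(1/R(3, 4)) = (54 - 107)*(-10 + 5/(1 + 4*3)) = -53*(-10 + 5/(1 + 12)) = -53*(-10 + 5/13) = -53*(-125/13) = 6625/13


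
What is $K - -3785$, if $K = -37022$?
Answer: $-33237$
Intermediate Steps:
$K - -3785 = -37022 - -3785 = -37022 + 3785 = -33237$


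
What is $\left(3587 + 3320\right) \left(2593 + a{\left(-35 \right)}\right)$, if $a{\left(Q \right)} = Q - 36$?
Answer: $17419454$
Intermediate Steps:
$a{\left(Q \right)} = -36 + Q$ ($a{\left(Q \right)} = Q - 36 = -36 + Q$)
$\left(3587 + 3320\right) \left(2593 + a{\left(-35 \right)}\right) = \left(3587 + 3320\right) \left(2593 - 71\right) = 6907 \left(2593 - 71\right) = 6907 \cdot 2522 = 17419454$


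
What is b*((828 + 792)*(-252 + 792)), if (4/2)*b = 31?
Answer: 13559400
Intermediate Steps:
b = 31/2 (b = (1/2)*31 = 31/2 ≈ 15.500)
b*((828 + 792)*(-252 + 792)) = 31*((828 + 792)*(-252 + 792))/2 = 31*(1620*540)/2 = (31/2)*874800 = 13559400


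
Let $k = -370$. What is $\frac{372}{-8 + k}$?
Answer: $- \frac{62}{63} \approx -0.98413$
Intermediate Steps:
$\frac{372}{-8 + k} = \frac{372}{-8 - 370} = \frac{372}{-378} = 372 \left(- \frac{1}{378}\right) = - \frac{62}{63}$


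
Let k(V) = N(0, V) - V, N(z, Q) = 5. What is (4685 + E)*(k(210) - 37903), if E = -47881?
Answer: 1646113168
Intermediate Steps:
k(V) = 5 - V
(4685 + E)*(k(210) - 37903) = (4685 - 47881)*((5 - 1*210) - 37903) = -43196*((5 - 210) - 37903) = -43196*(-205 - 37903) = -43196*(-38108) = 1646113168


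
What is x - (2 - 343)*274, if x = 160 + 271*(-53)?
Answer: 79231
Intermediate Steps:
x = -14203 (x = 160 - 14363 = -14203)
x - (2 - 343)*274 = -14203 - (2 - 343)*274 = -14203 - (-341)*274 = -14203 - 1*(-93434) = -14203 + 93434 = 79231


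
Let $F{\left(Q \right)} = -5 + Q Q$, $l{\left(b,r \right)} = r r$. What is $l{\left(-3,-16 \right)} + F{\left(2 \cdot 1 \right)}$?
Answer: $255$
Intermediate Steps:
$l{\left(b,r \right)} = r^{2}$
$F{\left(Q \right)} = -5 + Q^{2}$
$l{\left(-3,-16 \right)} + F{\left(2 \cdot 1 \right)} = \left(-16\right)^{2} - \left(5 - \left(2 \cdot 1\right)^{2}\right) = 256 - \left(5 - 2^{2}\right) = 256 + \left(-5 + 4\right) = 256 - 1 = 255$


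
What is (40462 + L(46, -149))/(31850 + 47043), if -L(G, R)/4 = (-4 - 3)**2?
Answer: 40266/78893 ≈ 0.51039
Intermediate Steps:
L(G, R) = -196 (L(G, R) = -4*(-4 - 3)**2 = -4*(-7)**2 = -4*49 = -196)
(40462 + L(46, -149))/(31850 + 47043) = (40462 - 196)/(31850 + 47043) = 40266/78893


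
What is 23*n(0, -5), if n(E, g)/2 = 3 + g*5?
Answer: -1012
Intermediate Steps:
n(E, g) = 6 + 10*g (n(E, g) = 2*(3 + g*5) = 2*(3 + 5*g) = 6 + 10*g)
23*n(0, -5) = 23*(6 + 10*(-5)) = 23*(6 - 50) = 23*(-44) = -1012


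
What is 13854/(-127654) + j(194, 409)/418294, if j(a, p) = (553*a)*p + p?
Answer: 2797751262231/26698451138 ≈ 104.79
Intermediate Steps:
j(a, p) = p + 553*a*p (j(a, p) = 553*a*p + p = p + 553*a*p)
13854/(-127654) + j(194, 409)/418294 = 13854/(-127654) + (409*(1 + 553*194))/418294 = 13854*(-1/127654) + (409*(1 + 107282))*(1/418294) = -6927/63827 + (409*107283)*(1/418294) = -6927/63827 + 43878747*(1/418294) = -6927/63827 + 43878747/418294 = 2797751262231/26698451138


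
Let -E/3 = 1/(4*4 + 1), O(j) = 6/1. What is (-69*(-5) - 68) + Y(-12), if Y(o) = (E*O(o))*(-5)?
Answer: 4799/17 ≈ 282.29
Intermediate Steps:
O(j) = 6 (O(j) = 6*1 = 6)
E = -3/17 (E = -3/(4*4 + 1) = -3/(16 + 1) = -3/17 ≈ -0.17647)
Y(o) = 90/17 (Y(o) = -3/17*6*(-5) = -18/17*(-5) = 90/17)
(-69*(-5) - 68) + Y(-12) = (-69*(-5) - 68) + 90/17 = (345 - 68) + 90/17 = 277 + 90/17 = 4799/17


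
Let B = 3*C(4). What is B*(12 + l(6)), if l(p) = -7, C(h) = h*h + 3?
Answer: 285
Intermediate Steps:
C(h) = 3 + h² (C(h) = h² + 3 = 3 + h²)
B = 57 (B = 3*(3 + 4²) = 3*(3 + 16) = 3*19 = 57)
B*(12 + l(6)) = 57*(12 - 7) = 57*5 = 285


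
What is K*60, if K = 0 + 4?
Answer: 240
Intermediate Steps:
K = 4
K*60 = 4*60 = 240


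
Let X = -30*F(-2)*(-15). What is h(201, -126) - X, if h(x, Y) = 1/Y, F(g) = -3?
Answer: 170099/126 ≈ 1350.0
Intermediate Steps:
X = -1350 (X = -30*(-3)*(-15) = 90*(-15) = -1350)
h(201, -126) - X = 1/(-126) - 1*(-1350) = -1/126 + 1350 = 170099/126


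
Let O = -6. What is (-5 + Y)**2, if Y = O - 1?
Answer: 144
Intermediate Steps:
Y = -7 (Y = -6 - 1 = -7)
(-5 + Y)**2 = (-5 - 7)**2 = (-12)**2 = 144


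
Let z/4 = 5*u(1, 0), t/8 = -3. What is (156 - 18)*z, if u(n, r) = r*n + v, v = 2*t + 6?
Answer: -115920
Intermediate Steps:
t = -24 (t = 8*(-3) = -24)
v = -42 (v = 2*(-24) + 6 = -48 + 6 = -42)
u(n, r) = -42 + n*r (u(n, r) = r*n - 42 = n*r - 42 = -42 + n*r)
z = -840 (z = 4*(5*(-42 + 1*0)) = 4*(5*(-42 + 0)) = 4*(5*(-42)) = 4*(-210) = -840)
(156 - 18)*z = (156 - 18)*(-840) = 138*(-840) = -115920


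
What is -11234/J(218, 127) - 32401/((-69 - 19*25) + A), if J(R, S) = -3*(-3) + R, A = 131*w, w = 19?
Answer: -29205157/441515 ≈ -66.148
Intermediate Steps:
A = 2489 (A = 131*19 = 2489)
J(R, S) = 9 + R
-11234/J(218, 127) - 32401/((-69 - 19*25) + A) = -11234/(9 + 218) - 32401/((-69 - 19*25) + 2489) = -11234/227 - 32401/((-69 - 475) + 2489) = -11234*1/227 - 32401/(-544 + 2489) = -11234/227 - 32401/1945 = -29205157/441515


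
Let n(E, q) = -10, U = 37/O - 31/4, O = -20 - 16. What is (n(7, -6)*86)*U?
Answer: 67940/9 ≈ 7548.9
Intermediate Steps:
O = -36
U = -79/9 (U = 37/(-36) - 31/4 = 37*(-1/36) - 31*1/4 = -37/36 - 31/4 = -79/9 ≈ -8.7778)
(n(7, -6)*86)*U = -10*86*(-79/9) = -860*(-79/9) = 67940/9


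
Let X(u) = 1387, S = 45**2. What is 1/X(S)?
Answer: 1/1387 ≈ 0.00072098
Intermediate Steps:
S = 2025
1/X(S) = 1/1387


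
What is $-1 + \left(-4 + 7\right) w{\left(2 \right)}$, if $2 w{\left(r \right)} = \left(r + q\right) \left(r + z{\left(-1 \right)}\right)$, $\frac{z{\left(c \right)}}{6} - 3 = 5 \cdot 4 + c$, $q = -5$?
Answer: $-604$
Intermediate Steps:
$z{\left(c \right)} = 138 + 6 c$ ($z{\left(c \right)} = 18 + 6 \left(5 \cdot 4 + c\right) = 18 + 6 \left(20 + c\right) = 18 + \left(120 + 6 c\right) = 138 + 6 c$)
$w{\left(r \right)} = \frac{\left(-5 + r\right) \left(132 + r\right)}{2}$ ($w{\left(r \right)} = \frac{\left(r - 5\right) \left(r + \left(138 + 6 \left(-1\right)\right)\right)}{2} = \frac{\left(-5 + r\right) \left(r + \left(138 - 6\right)\right)}{2} = \frac{\left(-5 + r\right) \left(r + 132\right)}{2} = \frac{\left(-5 + r\right) \left(132 + r\right)}{2}$)
$-1 + \left(-4 + 7\right) w{\left(2 \right)} = -1 + \left(-4 + 7\right) \left(-330 + \frac{2^{2}}{2} + \frac{127}{2} \cdot 2\right) = -1 + 3 \left(-330 + \frac{1}{2} \cdot 4 + 127\right) = -1 + 3 \left(-330 + 2 + 127\right) = -1 + 3 \left(-201\right) = -1 - 603 = -604$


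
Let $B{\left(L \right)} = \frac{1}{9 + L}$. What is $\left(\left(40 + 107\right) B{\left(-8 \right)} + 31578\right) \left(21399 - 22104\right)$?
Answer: $-22366125$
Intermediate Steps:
$\left(\left(40 + 107\right) B{\left(-8 \right)} + 31578\right) \left(21399 - 22104\right) = \left(\frac{40 + 107}{9 - 8} + 31578\right) \left(21399 - 22104\right) = \left(\frac{147}{1} + 31578\right) \left(-705\right) = \left(147 \cdot 1 + 31578\right) \left(-705\right) = \left(147 + 31578\right) \left(-705\right) = 31725 \left(-705\right) = -22366125$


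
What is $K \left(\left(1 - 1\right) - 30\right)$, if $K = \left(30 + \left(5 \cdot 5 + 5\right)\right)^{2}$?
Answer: $-108000$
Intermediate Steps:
$K = 3600$ ($K = \left(30 + \left(25 + 5\right)\right)^{2} = \left(30 + 30\right)^{2} = 60^{2} = 3600$)
$K \left(\left(1 - 1\right) - 30\right) = 3600 \left(\left(1 - 1\right) - 30\right) = 3600 \left(0 - 30\right) = 3600 \left(-30\right) = -108000$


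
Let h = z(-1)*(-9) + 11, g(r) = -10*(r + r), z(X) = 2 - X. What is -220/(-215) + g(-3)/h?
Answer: -469/172 ≈ -2.7267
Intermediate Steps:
g(r) = -20*r
h = -16 (h = (2 - 1*(-1))*(-9) + 11 = (2 + 1)*(-9) + 11 = 3*(-9) + 11 = -27 + 11 = -16)
-220/(-215) + g(-3)/h = -220/(-215) - 20*(-3)/(-16) = -220*(-1/215) + 60*(-1/16) = 44/43 - 15/4 = -469/172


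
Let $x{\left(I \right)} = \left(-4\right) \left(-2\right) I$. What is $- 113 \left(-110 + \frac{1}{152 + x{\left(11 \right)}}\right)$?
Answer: $\frac{2983087}{240} \approx 12430.0$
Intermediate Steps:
$x{\left(I \right)} = 8 I$
$- 113 \left(-110 + \frac{1}{152 + x{\left(11 \right)}}\right) = - 113 \left(-110 + \frac{1}{152 + 8 \cdot 11}\right) = - 113 \left(-110 + \frac{1}{152 + 88}\right) = - 113 \left(-110 + \frac{1}{240}\right) = \left(-113\right) \left(- \frac{26399}{240}\right) = \frac{2983087}{240}$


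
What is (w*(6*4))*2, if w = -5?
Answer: -240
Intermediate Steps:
(w*(6*4))*2 = -30*4*2 = -5*24*2 = -120*2 = -240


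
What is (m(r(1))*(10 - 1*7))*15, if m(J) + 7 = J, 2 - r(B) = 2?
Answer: -315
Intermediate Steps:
r(B) = 0 (r(B) = 2 - 1*2 = 2 - 2 = 0)
m(J) = -7 + J
(m(r(1))*(10 - 1*7))*15 = ((-7 + 0)*(10 - 1*7))*15 = -7*(10 - 7)*15 = -7*3*15 = -21*15 = -315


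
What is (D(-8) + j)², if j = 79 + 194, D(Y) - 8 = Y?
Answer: 74529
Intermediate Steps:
D(Y) = 8 + Y
j = 273
(D(-8) + j)² = ((8 - 8) + 273)² = (0 + 273)² = 273² = 74529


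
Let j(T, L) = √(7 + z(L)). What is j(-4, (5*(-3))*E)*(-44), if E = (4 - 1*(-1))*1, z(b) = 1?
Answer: -88*√2 ≈ -124.45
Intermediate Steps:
E = 5 (E = (4 + 1)*1 = 5*1 = 5)
j(T, L) = 2*√2 (j(T, L) = √(7 + 1) = √8 = 2*√2)
j(-4, (5*(-3))*E)*(-44) = (2*√2)*(-44) = -88*√2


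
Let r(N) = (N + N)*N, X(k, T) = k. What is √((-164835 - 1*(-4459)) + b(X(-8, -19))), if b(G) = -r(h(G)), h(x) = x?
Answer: 2*I*√40126 ≈ 400.63*I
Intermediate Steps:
r(N) = 2*N² (r(N) = (2*N)*N = 2*N²)
b(G) = -2*G²
√((-164835 - 1*(-4459)) + b(X(-8, -19))) = √((-164835 - 1*(-4459)) - 2*(-8)²) = √((-164835 + 4459) - 2*64) = √(-160376 - 128) = √(-160504) = 2*I*√40126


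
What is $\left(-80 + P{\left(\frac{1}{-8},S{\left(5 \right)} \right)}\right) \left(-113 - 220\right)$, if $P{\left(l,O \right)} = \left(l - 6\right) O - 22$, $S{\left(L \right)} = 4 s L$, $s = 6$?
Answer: $278721$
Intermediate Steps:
$S{\left(L \right)} = 24 L$ ($S{\left(L \right)} = 4 \cdot 6 L = 24 L$)
$P{\left(l,O \right)} = -22 + O \left(-6 + l\right)$ ($P{\left(l,O \right)} = \left(-6 + l\right) O - 22 = O \left(-6 + l\right) - 22 = -22 + O \left(-6 + l\right)$)
$\left(-80 + P{\left(\frac{1}{-8},S{\left(5 \right)} \right)}\right) \left(-113 - 220\right) = \left(-80 - \left(22 - \frac{24 \cdot 5}{-8} + 6 \cdot 24 \cdot 5\right)\right) \left(-113 - 220\right) = \left(-80 - 757\right) \left(-333\right) = \left(-837\right) \left(-333\right) = 278721$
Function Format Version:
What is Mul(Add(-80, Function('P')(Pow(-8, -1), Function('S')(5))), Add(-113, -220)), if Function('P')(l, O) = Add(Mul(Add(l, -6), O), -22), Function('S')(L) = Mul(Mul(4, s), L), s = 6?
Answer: 278721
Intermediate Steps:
Function('S')(L) = Mul(24, L) (Function('S')(L) = Mul(Mul(4, 6), L) = Mul(24, L))
Function('P')(l, O) = Add(-22, Mul(O, Add(-6, l))) (Function('P')(l, O) = Add(Mul(Add(-6, l), O), -22) = Add(Mul(O, Add(-6, l)), -22) = Add(-22, Mul(O, Add(-6, l))))
Mul(Add(-80, Function('P')(Pow(-8, -1), Function('S')(5))), Add(-113, -220)) = Mul(Add(-80, Add(-22, Mul(-6, Mul(24, 5)), Mul(Mul(24, 5), Pow(-8, -1)))), Add(-113, -220)) = Mul(Add(-80, Add(-22, Mul(-6, 120), Mul(120, Rational(-1, 8)))), -333) = Mul(Add(-80, Add(-22, -720, -15)), -333) = Mul(Add(-80, -757), -333) = Mul(-837, -333) = 278721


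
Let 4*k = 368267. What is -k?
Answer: -368267/4 ≈ -92067.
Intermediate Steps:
k = 368267/4 (k = (1/4)*368267 = 368267/4 ≈ 92067.)
-k = -1*368267/4 = -368267/4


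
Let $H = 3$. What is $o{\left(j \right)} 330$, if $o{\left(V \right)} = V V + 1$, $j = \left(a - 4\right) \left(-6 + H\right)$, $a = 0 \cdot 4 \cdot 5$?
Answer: $47850$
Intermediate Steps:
$a = 0$ ($a = 0 \cdot 5 = 0$)
$j = 12$ ($j = \left(0 - 4\right) \left(-6 + 3\right) = \left(-4\right) \left(-3\right) = 12$)
$o{\left(V \right)} = 1 + V^{2}$ ($o{\left(V \right)} = V^{2} + 1 = 1 + V^{2}$)
$o{\left(j \right)} 330 = \left(1 + 12^{2}\right) 330 = \left(1 + 144\right) 330 = 145 \cdot 330 = 47850$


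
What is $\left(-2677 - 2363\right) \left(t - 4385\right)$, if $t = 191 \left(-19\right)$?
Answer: $40390560$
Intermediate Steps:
$t = -3629$
$\left(-2677 - 2363\right) \left(t - 4385\right) = \left(-2677 - 2363\right) \left(-3629 - 4385\right) = \left(-5040\right) \left(-8014\right) = 40390560$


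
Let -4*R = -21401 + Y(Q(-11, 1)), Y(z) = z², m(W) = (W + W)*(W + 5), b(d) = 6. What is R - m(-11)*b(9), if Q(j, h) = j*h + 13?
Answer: 18229/4 ≈ 4557.3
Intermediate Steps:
m(W) = 2*W*(5 + W) (m(W) = (2*W)*(5 + W) = 2*W*(5 + W))
Q(j, h) = 13 + h*j (Q(j, h) = h*j + 13 = 13 + h*j)
R = 21397/4 (R = -(-21401 + (13 + 1*(-11))²)/4 = -(-21401 + (13 - 11)²)/4 = -(-21401 + 2²)/4 = -(-21401 + 4)/4 = -¼*(-21397) = 21397/4 ≈ 5349.3)
R - m(-11)*b(9) = 21397/4 - 2*(-11)*(5 - 11)*6 = 21397/4 - 2*(-11)*(-6)*6 = 21397/4 - 132*6 = 21397/4 - 1*792 = 21397/4 - 792 = 18229/4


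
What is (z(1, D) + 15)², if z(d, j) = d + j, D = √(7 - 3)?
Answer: 324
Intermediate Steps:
D = 2 (D = √4 = 2)
(z(1, D) + 15)² = ((1 + 2) + 15)² = (3 + 15)² = 18² = 324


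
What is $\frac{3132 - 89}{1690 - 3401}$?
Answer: $- \frac{3043}{1711} \approx -1.7785$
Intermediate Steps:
$\frac{3132 - 89}{1690 - 3401} = \frac{3043}{-1711} = 3043 \left(- \frac{1}{1711}\right) = - \frac{3043}{1711}$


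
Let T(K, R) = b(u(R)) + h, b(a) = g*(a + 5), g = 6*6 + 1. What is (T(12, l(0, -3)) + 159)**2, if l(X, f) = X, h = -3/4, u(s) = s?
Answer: 1885129/16 ≈ 1.1782e+5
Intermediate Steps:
g = 37 (g = 36 + 1 = 37)
h = -3/4 (h = -3*1/4 = -3/4 ≈ -0.75000)
b(a) = 185 + 37*a (b(a) = 37*(a + 5) = 37*(5 + a) = 185 + 37*a)
T(K, R) = 737/4 + 37*R (T(K, R) = (185 + 37*R) - 3/4 = 737/4 + 37*R)
(T(12, l(0, -3)) + 159)**2 = ((737/4 + 37*0) + 159)**2 = ((737/4 + 0) + 159)**2 = (737/4 + 159)**2 = (1373/4)**2 = 1885129/16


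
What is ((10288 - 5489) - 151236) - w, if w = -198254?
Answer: 51817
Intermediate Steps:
((10288 - 5489) - 151236) - w = ((10288 - 5489) - 151236) - 1*(-198254) = (4799 - 151236) + 198254 = -146437 + 198254 = 51817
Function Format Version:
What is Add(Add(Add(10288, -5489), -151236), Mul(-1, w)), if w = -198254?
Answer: 51817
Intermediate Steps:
Add(Add(Add(10288, -5489), -151236), Mul(-1, w)) = Add(Add(Add(10288, -5489), -151236), Mul(-1, -198254)) = Add(Add(4799, -151236), 198254) = Add(-146437, 198254) = 51817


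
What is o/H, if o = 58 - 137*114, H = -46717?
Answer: 15560/46717 ≈ 0.33307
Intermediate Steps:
o = -15560 (o = 58 - 15618 = -15560)
o/H = -15560/(-46717) = -15560*(-1/46717) = 15560/46717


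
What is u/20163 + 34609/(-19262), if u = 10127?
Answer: -38673461/29875362 ≈ -1.2945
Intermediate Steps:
u/20163 + 34609/(-19262) = 10127/20163 + 34609/(-19262) = 10127*(1/20163) + 34609*(-1/19262) = 779/1551 - 34609/19262 = -38673461/29875362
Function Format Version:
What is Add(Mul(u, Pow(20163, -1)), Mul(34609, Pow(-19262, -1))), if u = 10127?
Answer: Rational(-38673461, 29875362) ≈ -1.2945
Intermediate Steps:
Add(Mul(u, Pow(20163, -1)), Mul(34609, Pow(-19262, -1))) = Add(Mul(10127, Pow(20163, -1)), Mul(34609, Pow(-19262, -1))) = Add(Mul(10127, Rational(1, 20163)), Mul(34609, Rational(-1, 19262))) = Add(Rational(779, 1551), Rational(-34609, 19262)) = Rational(-38673461, 29875362)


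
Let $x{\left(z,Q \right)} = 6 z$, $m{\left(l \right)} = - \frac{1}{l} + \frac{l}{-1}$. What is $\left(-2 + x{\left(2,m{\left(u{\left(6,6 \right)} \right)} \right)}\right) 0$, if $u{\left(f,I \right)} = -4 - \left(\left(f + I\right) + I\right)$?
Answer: $0$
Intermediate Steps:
$u{\left(f,I \right)} = -4 - f - 2 I$ ($u{\left(f,I \right)} = -4 - \left(\left(I + f\right) + I\right) = -4 - \left(f + 2 I\right) = -4 - f - 2 I$)
$m{\left(l \right)} = - l - \frac{1}{l}$ ($m{\left(l \right)} = - \frac{1}{l} + l \left(-1\right) = - \frac{1}{l} - l = - l - \frac{1}{l}$)
$\left(-2 + x{\left(2,m{\left(u{\left(6,6 \right)} \right)} \right)}\right) 0 = \left(-2 + 6 \cdot 2\right) 0 = \left(-2 + 12\right) 0 = 10 \cdot 0 = 0$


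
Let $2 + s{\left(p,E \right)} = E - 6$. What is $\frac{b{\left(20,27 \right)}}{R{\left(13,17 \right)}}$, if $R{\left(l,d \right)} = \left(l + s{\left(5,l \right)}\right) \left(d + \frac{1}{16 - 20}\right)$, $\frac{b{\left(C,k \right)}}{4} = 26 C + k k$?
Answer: $\frac{9992}{603} \approx 16.57$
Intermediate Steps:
$b{\left(C,k \right)} = 4 k^{2} + 104 C$ ($b{\left(C,k \right)} = 4 \left(26 C + k k\right) = 4 \left(26 C + k^{2}\right) = 4 \left(k^{2} + 26 C\right) = 4 k^{2} + 104 C$)
$s{\left(p,E \right)} = -8 + E$ ($s{\left(p,E \right)} = -2 + \left(E - 6\right) = -2 + \left(-6 + E\right) = -8 + E$)
$R{\left(l,d \right)} = \left(-8 + 2 l\right) \left(- \frac{1}{4} + d\right)$ ($R{\left(l,d \right)} = \left(l + \left(-8 + l\right)\right) \left(d + \frac{1}{16 - 20}\right) = \left(-8 + 2 l\right) \left(d + \frac{1}{-4}\right) = \left(-8 + 2 l\right) \left(d - \frac{1}{4}\right) = \left(-8 + 2 l\right) \left(- \frac{1}{4} + d\right)$)
$\frac{b{\left(20,27 \right)}}{R{\left(13,17 \right)}} = \frac{4 \cdot 27^{2} + 104 \cdot 20}{2 - 136 - \frac{13}{2} + 2 \cdot 17 \cdot 13} = \frac{4 \cdot 729 + 2080}{2 - 136 - \frac{13}{2} + 442} = \frac{2916 + 2080}{\frac{603}{2}} = 4996 \cdot \frac{2}{603} = \frac{9992}{603}$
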